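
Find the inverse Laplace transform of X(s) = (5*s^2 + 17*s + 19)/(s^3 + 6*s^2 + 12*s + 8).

5*t^2*exp(-2*t)/2 - 3*t*exp(-2*t) + 5*exp(-2*t)

Factor the denominator: s^3 + 6*s^2 + 12*s + 8 = (s + 2)^3.
Partial fraction decomposition gives [5/(s + 2)] + [-3/(s + 2)^2] + [5/(s + 2)^3].
Invert each term: 5/(s + 2) ↔ 5e^(-2t); -3/(s + 2)^2 ↔ -3t·e^(-2t); 5/(s + 2)^3 ↔ (5/2)t^2·e^(-2t).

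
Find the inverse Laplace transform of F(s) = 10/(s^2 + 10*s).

2*exp(-5*t)*sinh(5*t)

Rewrite the denominator: s^2 + 10*s = (s + 5)^2 - 25.
The form in (s + 5) signals a first-shifting-theorem factor e^(-5t).
Since L{sinh(5t)} = 5/(s^2 - 25), the inverse is e^(-5*t)*sinh(5*t), scaled by 2.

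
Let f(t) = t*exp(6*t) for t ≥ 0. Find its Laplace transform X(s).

L{e^(6t)} = 1/(s - 6).
Then apply L{t·g(t)} = -d/ds[G(s)] with G(s) = 1/(s - 6):
differentiating 1 time and applying the sign gives (s - 6)^(-2).

X(s) = (s - 6)^(-2)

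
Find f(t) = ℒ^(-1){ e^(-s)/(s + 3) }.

f(t) = Heaviside(t - 1)*(exp(-3*t + 3))

The factor e^(-s) signals a time shift by c = 1 (second shifting theorem).
L{e^(-3t)} = 1/(s + 3), so L^-1{1/(s + 3)} = e^(-3*t).
Hence the inverse is u(t - 1) times that function evaluated at t - 1.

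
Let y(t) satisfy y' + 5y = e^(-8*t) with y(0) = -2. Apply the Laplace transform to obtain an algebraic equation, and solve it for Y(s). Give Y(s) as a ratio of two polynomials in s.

Apply the Laplace transform to the equation.
Using L{y'} = sY - y(0) = sY - (-2), the left side becomes (s + 5)Y - (-2).
The right side is L{e^(-8*t)} = 1/(s + 8).
So (s + 5)Y = 1/(s + 8) + (-2).
Isolate Y and clear denominators.

Y(s) = (-2*s - 15)/(s^2 + 13*s + 40)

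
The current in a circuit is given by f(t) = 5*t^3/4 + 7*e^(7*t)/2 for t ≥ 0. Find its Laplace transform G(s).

The transform is linear, so treat each term independently.
(5/4)·[L{t^3} = 3!/s^4 = 6/s^4]; (7/2)·[L{e^(7t)} = 1/(s - 7)].

G(s) = 7/(2*(s - 7)) + 15/(2*s^4)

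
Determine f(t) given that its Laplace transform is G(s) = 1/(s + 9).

Since L{e^(-9t)} = 1/(s + 9), the inverse is exp(-9*t).

f(t) = exp(-9*t)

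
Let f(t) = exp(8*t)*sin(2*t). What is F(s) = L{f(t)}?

L{sin(2t)} = 2/(s^2 + 4).
By the first shifting theorem, multiplying by e^(8t) replaces s with s - 8.

F(s) = 2/((s - 8)^2 + 4)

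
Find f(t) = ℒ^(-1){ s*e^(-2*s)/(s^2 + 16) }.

The factor e^(-2s) signals a time shift by c = 2 (second shifting theorem).
L{cos(4t)} = s/(s^2 + 16), so L^-1{s/(s^2 + 16)} = cos(4*t).
Hence the inverse is u(t - 2) times that function evaluated at t - 2.

f(t) = Heaviside(t - 2)*(cos(4*t - 8))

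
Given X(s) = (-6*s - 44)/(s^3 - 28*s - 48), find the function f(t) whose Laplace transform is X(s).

f(t) = -exp(6*t) + 2*exp(-2*t) - exp(-4*t)

Factor the denominator: s^3 - 28*s - 48 = (s - 6)*(s + 2)*(s + 4).
Partial fraction decomposition gives [2/(s + 2)] + [-1/(s - 6)] + [-1/(s + 4)].
Invert each term: 2/(s + 2) ↔ 2e^(-2t); -1/(s - 6) ↔ -e^(6t); -1/(s + 4) ↔ -e^(-4t).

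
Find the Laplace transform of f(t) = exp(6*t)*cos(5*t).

(s - 6)/((s - 6)^2 + 25)

L{cos(5t)} = s/(s^2 + 25).
By the first shifting theorem, multiplying by e^(6t) replaces s with s - 6.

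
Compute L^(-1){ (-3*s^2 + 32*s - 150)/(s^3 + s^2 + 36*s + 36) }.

Factor the denominator: s^3 + s^2 + 36*s + 36 = (s + 1)*(s^2 + 36).
Partial fraction decomposition gives [-5/(s + 1)] + [2*s/(s^2 + 36)] + [30/(s^2 + 36)].
Invert each term: -5/(s + 1) ↔ -5e^(-t); 2·s/(s^2 + 36) ↔ 2cos(6t); 5·6/(s^2 + 36) ↔ 5sin(6t).

5*sin(6*t) + 2*cos(6*t) - 5*exp(-t)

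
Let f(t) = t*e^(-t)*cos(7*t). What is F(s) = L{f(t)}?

L{cos(7t)} = s/(s^2 + 49).
Multiplying by e^(-t) shifts s → s + 1, so L{e^(-t)*cos(7*t)} = (s + 1)/((s + 1)^2 + 49).
Then apply L{t·g(t)} = -d/ds[G(s)] with G(s) = (s + 1)/((s + 1)^2 + 49):
differentiating 1 time and applying the sign gives (s - 6)*(s + 8)/(s^2 + 2*s + 50)^2.

F(s) = (s - 6)*(s + 8)/(s^2 + 2*s + 50)^2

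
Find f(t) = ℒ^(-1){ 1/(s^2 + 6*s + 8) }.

Rewrite the denominator: s^2 + 6*s + 8 = (s + 3)^2 - 1.
The form in (s + 3) signals a first-shifting-theorem factor e^(-3t).
Since L{sinh(t)} = 1/(s^2 - 1), the inverse is e^(-3*t)*sinh(t).

f(t) = exp(-3*t)*sinh(t)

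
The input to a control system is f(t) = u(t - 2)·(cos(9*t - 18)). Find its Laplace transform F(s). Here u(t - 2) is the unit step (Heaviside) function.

F(s) = s*exp(-2*s)/(s^2 + 81)

By the second shifting theorem, L{u(t - c)·g(t - c)} = e^(-cs)·G(s) with c = 2 and G(s) = L{g(t)}.
L{cos(9t)} = s/(s^2 + 81).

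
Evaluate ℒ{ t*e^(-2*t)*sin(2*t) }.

4*(s + 2)/(s^2 + 4*s + 8)^2

L{sin(2t)} = 2/(s^2 + 4).
Multiplying by e^(-2t) shifts s → s + 2, so L{e^(-2*t)*sin(2*t)} = 2/((s + 2)^2 + 4).
Then apply L{t·g(t)} = -d/ds[G(s)] with G(s) = 2/((s + 2)^2 + 4):
differentiating 1 time and applying the sign gives 4*(s + 2)/(s^2 + 4*s + 8)^2.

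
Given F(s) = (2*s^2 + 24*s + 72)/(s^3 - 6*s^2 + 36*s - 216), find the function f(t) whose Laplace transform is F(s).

f(t) = 4*exp(6*t) + 2*sin(6*t) - 2*cos(6*t)

Factor the denominator: s^3 - 6*s^2 + 36*s - 216 = (s - 6)*(s^2 + 36).
Partial fraction decomposition gives [4/(s - 6)] + [-2*s/(s^2 + 36)] + [12/(s^2 + 36)].
Invert each term: 4/(s - 6) ↔ 4e^(6t); -2·s/(s^2 + 36) ↔ -2cos(6t); 2·6/(s^2 + 36) ↔ 2sin(6t).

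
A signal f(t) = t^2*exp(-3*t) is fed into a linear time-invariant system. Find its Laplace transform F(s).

L{e^(-3t)} = 1/(s + 3).
Then apply L{t^2·g(t)} = (-1)^2 d^2/ds^2[G(s)] with G(s) = 1/(s + 3):
differentiating 2 times and applying the sign gives 2/(s + 3)^3.

F(s) = 2/(s + 3)^3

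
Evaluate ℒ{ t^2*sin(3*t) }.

L{sin(3t)} = 3/(s^2 + 9).
Then apply L{t^2·g(t)} = (-1)^2 d^2/ds^2[G(s)] with G(s) = 3/(s^2 + 9):
differentiating 2 times and applying the sign gives 18*(s^2 - 3)/(s^2 + 9)^3.

18*(s^2 - 3)/(s^2 + 9)^3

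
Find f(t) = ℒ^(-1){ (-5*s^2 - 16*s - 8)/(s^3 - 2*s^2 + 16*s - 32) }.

f(t) = -3*exp(2*t) - 5*sin(4*t) - 2*cos(4*t)

Factor the denominator: s^3 - 2*s^2 + 16*s - 32 = (s - 2)*(s^2 + 16).
Partial fraction decomposition gives [-3/(s - 2)] + [-2*s/(s^2 + 16)] + [-20/(s^2 + 16)].
Invert each term: -3/(s - 2) ↔ -3e^(2t); -2·s/(s^2 + 16) ↔ -2cos(4t); -5·4/(s^2 + 16) ↔ -5sin(4t).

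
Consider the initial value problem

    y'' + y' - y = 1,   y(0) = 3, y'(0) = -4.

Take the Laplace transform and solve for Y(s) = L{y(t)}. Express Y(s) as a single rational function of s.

Y(s) = (3*s^2 - s + 1)/(s^3 + s^2 - s)

Transform both sides with L{·}.
Using L{y''} = s^2 Y - s·y(0) - y'(0) and L{y'} = sY - y(0), with y(0) = 3, y'(0) = -4, the left side becomes (s^2 + s - 1)Y - (3*s - 1).
The right side is L{1} = 1/s.
So (s^2 + s - 1)Y = 1/s + (3*s - 1).
Solve for Y(s) and write it as one ratio of polynomials.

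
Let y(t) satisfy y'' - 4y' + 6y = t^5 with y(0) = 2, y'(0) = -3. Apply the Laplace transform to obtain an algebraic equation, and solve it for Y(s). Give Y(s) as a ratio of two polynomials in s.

Apply the Laplace transform to the equation.
The derivative rules (L{y''} = s^2 Y - s·y(0) - y'(0) and L{y'} = sY - y(0), with y(0) = 2, y'(0) = -3) turn the left side into (s^2 - 4*s + 6)Y - (2*s - 11).
The right side is L{t^5} = 120/s^6.
So (s^2 - 4*s + 6)Y = 120/s^6 + (2*s - 11).
Isolate Y and clear denominators.

Y(s) = (2*s^7 - 11*s^6 + 120)/(s^8 - 4*s^7 + 6*s^6)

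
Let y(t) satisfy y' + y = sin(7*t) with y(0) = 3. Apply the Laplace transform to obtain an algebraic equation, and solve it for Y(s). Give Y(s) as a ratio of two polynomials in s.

Take the Laplace transform of both sides.
The derivative rules (L{y'} = sY - y(0) = sY - 3) turn the left side into (s + 1)Y - (3).
The right side is L{sin(7*t)} = 7/(s^2 + 49).
So (s + 1)Y = 7/(s^2 + 49) + (3).
Isolate Y and clear denominators.

Y(s) = (3*s^2 + 154)/(s^3 + s^2 + 49*s + 49)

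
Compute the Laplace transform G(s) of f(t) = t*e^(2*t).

L{e^(2t)} = 1/(s - 2).
Then apply L{t·g(t)} = -d/ds[H(s)] with H(s) = 1/(s - 2):
differentiating 1 time and applying the sign gives (s - 2)^(-2).

G(s) = (s - 2)^(-2)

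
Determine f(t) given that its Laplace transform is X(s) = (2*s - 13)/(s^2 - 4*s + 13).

Complete the square in the denominator: s^2 - 4*s + 13 = (s - 2)^2 + 3^2.
Split the numerator to match: 2*s - 13 = 2·(s - 2) - 3·3.
Invert each term: 2·(s - 2)/((s - 2)^2 + 9) ↔ 2e^(2t)cos(3t); -3·3/((s - 2)^2 + 9) ↔ -3e^(2t)sin(3t).

f(t) = -3*exp(2*t)*sin(3*t) + 2*exp(2*t)*cos(3*t)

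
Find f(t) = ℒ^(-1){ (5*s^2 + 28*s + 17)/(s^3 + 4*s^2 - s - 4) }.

Factor the denominator: s^3 + 4*s^2 - s - 4 = (s - 1)*(s + 1)*(s + 4).
Partial fraction decomposition gives [-1/(s + 4)] + [1/(s + 1)] + [5/(s - 1)].
Invert each term: -1/(s + 4) ↔ -e^(-4t); 1/(s + 1) ↔ e^(-t); 5/(s - 1) ↔ 5e^(t).

f(t) = 5*exp(t) + exp(-t) - exp(-4*t)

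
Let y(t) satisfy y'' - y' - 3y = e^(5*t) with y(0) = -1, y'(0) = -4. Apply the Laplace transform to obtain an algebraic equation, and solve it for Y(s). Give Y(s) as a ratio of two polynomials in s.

Transform both sides with L{·}.
With L{y''} = s^2 Y - s·y(0) - y'(0) and L{y'} = sY - y(0), with y(0) = -1, y'(0) = -4: the LHS transforms to (s^2 - s - 3)Y - (-s - 3).
The right side is L{e^(5*t)} = 1/(s - 5).
So (s^2 - s - 3)Y = 1/(s - 5) + (-s - 3).
Solve for Y(s) and write it as one ratio of polynomials.

Y(s) = (-s^2 + 2*s + 16)/(s^3 - 6*s^2 + 2*s + 15)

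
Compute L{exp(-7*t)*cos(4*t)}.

(s + 7)/((s + 7)^2 + 16)

L{cos(4t)} = s/(s^2 + 16).
By the first shifting theorem, multiplying by e^(-7t) replaces s with s + 7.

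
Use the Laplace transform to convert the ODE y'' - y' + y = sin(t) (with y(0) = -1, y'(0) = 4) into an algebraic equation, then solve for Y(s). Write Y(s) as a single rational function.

Y(s) = (-s^3 + 5*s^2 - s + 6)/(s^4 - s^3 + 2*s^2 - s + 1)

Laplace-transform each side.
With L{y''} = s^2 Y - s·y(0) - y'(0) and L{y'} = sY - y(0), with y(0) = -1, y'(0) = 4: the LHS transforms to (s^2 - s + 1)Y - (-s + 5).
The right side is L{sin(t)} = 1/(s^2 + 1).
So (s^2 - s + 1)Y = 1/(s^2 + 1) + (-s + 5).
Solve for Y(s) and write it as one ratio of polynomials.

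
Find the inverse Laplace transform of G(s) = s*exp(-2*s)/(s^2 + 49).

Heaviside(t - 2)*(cos(7*t - 14))

The factor e^(-2s) signals a time shift by c = 2 (second shifting theorem).
L{cos(7t)} = s/(s^2 + 49), so L^-1{s/(s^2 + 49)} = cos(7*t).
Hence the inverse is u(t - 2) times that function evaluated at t - 2.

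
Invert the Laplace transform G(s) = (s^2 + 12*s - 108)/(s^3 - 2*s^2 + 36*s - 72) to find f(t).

f(t) = -2*exp(2*t) + 3*sin(6*t) + 3*cos(6*t)

Factor the denominator: s^3 - 2*s^2 + 36*s - 72 = (s - 2)*(s^2 + 36).
Partial fraction decomposition gives [-2/(s - 2)] + [3*s/(s^2 + 36)] + [18/(s^2 + 36)].
Invert each term: -2/(s - 2) ↔ -2e^(2t); 3·s/(s^2 + 36) ↔ 3cos(6t); 3·6/(s^2 + 36) ↔ 3sin(6t).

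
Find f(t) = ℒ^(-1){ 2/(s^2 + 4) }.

Since L{sin(2t)} = 2/(s^2 + 4), the inverse is sin(2*t).

f(t) = sin(2*t)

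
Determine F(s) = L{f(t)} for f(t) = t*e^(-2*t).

L{e^(-2t)} = 1/(s + 2).
Then apply L{t·g(t)} = -d/ds[G(s)] with G(s) = 1/(s + 2):
differentiating 1 time and applying the sign gives (s + 2)^(-2).

F(s) = (s + 2)^(-2)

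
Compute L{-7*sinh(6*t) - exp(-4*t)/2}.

The transform is linear, so treat each term independently.
(-1/2)·[L{e^(-4t)} = 1/(s + 4)]; (-7)·[L{sinh(6t)} = 6/(s^2 - 36)].

-42/(s^2 - 36) - 1/(2*(s + 4))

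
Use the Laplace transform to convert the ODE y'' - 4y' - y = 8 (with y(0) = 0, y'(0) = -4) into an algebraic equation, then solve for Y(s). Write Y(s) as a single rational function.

Y(s) = (-4*s + 8)/(s^3 - 4*s^2 - s)

Laplace-transform each side.
Using L{y''} = s^2 Y - s·y(0) - y'(0) and L{y'} = sY - y(0), with y(0) = 0, y'(0) = -4, the left side becomes (s^2 - 4*s - 1)Y - (-4).
The right side is L{8} = 8/s.
So (s^2 - 4*s - 1)Y = 8/s + (-4).
Isolate Y and clear denominators.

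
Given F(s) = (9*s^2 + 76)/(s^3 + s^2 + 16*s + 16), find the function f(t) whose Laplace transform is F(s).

Factor the denominator: s^3 + s^2 + 16*s + 16 = (s + 1)*(s^2 + 16).
Partial fraction decomposition gives [5/(s + 1)] + [4*s/(s^2 + 16)] + [-4/(s^2 + 16)].
Invert each term: 5/(s + 1) ↔ 5e^(-t); 4·s/(s^2 + 16) ↔ 4cos(4t); -1·4/(s^2 + 16) ↔ -sin(4t).

f(t) = -sin(4*t) + 4*cos(4*t) + 5*exp(-t)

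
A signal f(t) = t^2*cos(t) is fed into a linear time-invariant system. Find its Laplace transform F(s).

L{cos(t)} = s/(s^2 + 1).
Then apply L{t^2·g(t)} = (-1)^2 d^2/ds^2[G(s)] with G(s) = s/(s^2 + 1):
differentiating 2 times and applying the sign gives 2*s*(s^2 - 3)/(s^2 + 1)^3.

F(s) = 2*s*(s^2 - 3)/(s^2 + 1)^3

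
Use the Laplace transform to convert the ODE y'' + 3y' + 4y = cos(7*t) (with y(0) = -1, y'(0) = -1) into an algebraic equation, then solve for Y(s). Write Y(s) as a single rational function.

Transform both sides with L{·}.
Using L{y''} = s^2 Y - s·y(0) - y'(0) and L{y'} = sY - y(0), with y(0) = -1, y'(0) = -1, the left side becomes (s^2 + 3*s + 4)Y - (-s - 4).
The right side is L{cos(7*t)} = s/(s^2 + 49).
So (s^2 + 3*s + 4)Y = s/(s^2 + 49) + (-s - 4).
Solve for Y(s) and write it as one ratio of polynomials.

Y(s) = (-s^3 - 4*s^2 - 48*s - 196)/(s^4 + 3*s^3 + 53*s^2 + 147*s + 196)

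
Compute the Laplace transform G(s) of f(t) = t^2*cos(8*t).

L{cos(8t)} = s/(s^2 + 64).
Then apply L{t^2·g(t)} = (-1)^2 d^2/ds^2[H(s)] with H(s) = s/(s^2 + 64):
differentiating 2 times and applying the sign gives 2*s*(s^2 - 192)/(s^2 + 64)^3.

G(s) = 2*s*(s^2 - 192)/(s^2 + 64)^3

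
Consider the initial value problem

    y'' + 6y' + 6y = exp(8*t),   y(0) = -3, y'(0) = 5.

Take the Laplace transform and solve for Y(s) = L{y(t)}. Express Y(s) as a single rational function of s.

Y(s) = (-3*s^2 + 11*s + 105)/(s^3 - 2*s^2 - 42*s - 48)

Apply the Laplace transform to the equation.
With L{y''} = s^2 Y - s·y(0) - y'(0) and L{y'} = sY - y(0), with y(0) = -3, y'(0) = 5: the LHS transforms to (s^2 + 6*s + 6)Y - (-3*s - 13).
The right side is L{exp(8*t)} = 1/(s - 8).
So (s^2 + 6*s + 6)Y = 1/(s - 8) + (-3*s - 13).
Solve for Y(s) and write it as one ratio of polynomials.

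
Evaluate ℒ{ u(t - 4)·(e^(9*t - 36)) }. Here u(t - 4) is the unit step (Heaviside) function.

exp(-4*s)/(s - 9)

By the second shifting theorem, L{u(t - c)·g(t - c)} = e^(-cs)·H(s) with c = 4 and H(s) = L{g(t)}.
L{e^(9t)} = 1/(s - 9).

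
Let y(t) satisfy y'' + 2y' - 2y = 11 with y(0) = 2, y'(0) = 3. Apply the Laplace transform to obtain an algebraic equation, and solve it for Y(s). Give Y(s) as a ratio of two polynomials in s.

Apply the Laplace transform to the equation.
The derivative rules (L{y''} = s^2 Y - s·y(0) - y'(0) and L{y'} = sY - y(0), with y(0) = 2, y'(0) = 3) turn the left side into (s^2 + 2*s - 2)Y - (2*s + 7).
The right side is L{11} = 11/s.
So (s^2 + 2*s - 2)Y = 11/s + (2*s + 7).
Divide through and combine into a single rational function.

Y(s) = (2*s^2 + 7*s + 11)/(s^3 + 2*s^2 - 2*s)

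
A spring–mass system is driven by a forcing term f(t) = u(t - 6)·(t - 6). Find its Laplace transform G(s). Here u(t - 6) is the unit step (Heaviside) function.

By the second shifting theorem, L{u(t - c)·g(t - c)} = e^(-cs)·H(s) with c = 6 and H(s) = L{g(t)}.
L{t} = 1!/s^2 = 1/s^2.

G(s) = exp(-6*s)/s^2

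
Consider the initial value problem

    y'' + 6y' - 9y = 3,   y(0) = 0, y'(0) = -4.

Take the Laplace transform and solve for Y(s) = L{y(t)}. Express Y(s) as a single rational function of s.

Laplace-transform each side.
The derivative rules (L{y''} = s^2 Y - s·y(0) - y'(0) and L{y'} = sY - y(0), with y(0) = 0, y'(0) = -4) turn the left side into (s^2 + 6*s - 9)Y - (-4).
The right side is L{3} = 3/s.
So (s^2 + 6*s - 9)Y = 3/s + (-4).
Solve for Y(s) and write it as one ratio of polynomials.

Y(s) = (-4*s + 3)/(s^3 + 6*s^2 - 9*s)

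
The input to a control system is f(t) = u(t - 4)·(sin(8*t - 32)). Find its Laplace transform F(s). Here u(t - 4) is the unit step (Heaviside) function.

By the second shifting theorem, L{u(t - c)·g(t - c)} = e^(-cs)·G(s) with c = 4 and G(s) = L{g(t)}.
L{sin(8t)} = 8/(s^2 + 64).

F(s) = 8*exp(-4*s)/(s^2 + 64)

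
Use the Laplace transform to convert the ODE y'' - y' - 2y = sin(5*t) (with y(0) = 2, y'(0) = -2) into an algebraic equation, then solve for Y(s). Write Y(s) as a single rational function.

Y(s) = (2*s^3 - 4*s^2 + 50*s - 95)/(s^4 - s^3 + 23*s^2 - 25*s - 50)

Laplace-transform each side.
Using L{y''} = s^2 Y - s·y(0) - y'(0) and L{y'} = sY - y(0), with y(0) = 2, y'(0) = -2, the left side becomes (s^2 - s - 2)Y - (2*s - 4).
The right side is L{sin(5*t)} = 5/(s^2 + 25).
So (s^2 - s - 2)Y = 5/(s^2 + 25) + (2*s - 4).
Isolate Y and clear denominators.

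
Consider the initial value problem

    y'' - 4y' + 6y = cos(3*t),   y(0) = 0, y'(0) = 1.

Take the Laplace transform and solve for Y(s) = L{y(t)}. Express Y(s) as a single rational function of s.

Laplace-transform each side.
The derivative rules (L{y''} = s^2 Y - s·y(0) - y'(0) and L{y'} = sY - y(0), with y(0) = 0, y'(0) = 1) turn the left side into (s^2 - 4*s + 6)Y - (1).
The right side is L{cos(3*t)} = s/(s^2 + 9).
So (s^2 - 4*s + 6)Y = s/(s^2 + 9) + (1).
Divide through and combine into a single rational function.

Y(s) = (s^2 + s + 9)/(s^4 - 4*s^3 + 15*s^2 - 36*s + 54)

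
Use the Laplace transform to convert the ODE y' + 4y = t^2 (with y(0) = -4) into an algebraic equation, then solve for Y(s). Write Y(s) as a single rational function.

Laplace-transform each side.
With L{y'} = sY - y(0) = sY - (-4): the LHS transforms to (s + 4)Y - (-4).
The right side is L{t^2} = 2/s^3.
So (s + 4)Y = 2/s^3 + (-4).
Isolate Y and clear denominators.

Y(s) = (-4*s^3 + 2)/(s^4 + 4*s^3)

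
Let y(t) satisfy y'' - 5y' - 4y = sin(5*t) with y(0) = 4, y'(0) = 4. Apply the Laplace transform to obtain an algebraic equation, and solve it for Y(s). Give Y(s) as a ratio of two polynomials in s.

Y(s) = (4*s^3 - 16*s^2 + 100*s - 395)/(s^4 - 5*s^3 + 21*s^2 - 125*s - 100)

Apply the Laplace transform to the equation.
Using L{y''} = s^2 Y - s·y(0) - y'(0) and L{y'} = sY - y(0), with y(0) = 4, y'(0) = 4, the left side becomes (s^2 - 5*s - 4)Y - (4*s - 16).
The right side is L{sin(5*t)} = 5/(s^2 + 25).
So (s^2 - 5*s - 4)Y = 5/(s^2 + 25) + (4*s - 16).
Solve for Y(s) and write it as one ratio of polynomials.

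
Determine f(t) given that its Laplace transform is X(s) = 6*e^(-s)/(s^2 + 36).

The factor e^(-s) signals a time shift by c = 1 (second shifting theorem).
L{sin(6t)} = 6/(s^2 + 36), so L^-1{6/(s^2 + 36)} = sin(6*t).
Hence the inverse is u(t - 1) times that function evaluated at t - 1.

f(t) = Heaviside(t - 1)*(sin(6*t - 6))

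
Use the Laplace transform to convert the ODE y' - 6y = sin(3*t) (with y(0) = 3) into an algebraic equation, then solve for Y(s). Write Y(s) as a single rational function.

Laplace-transform each side.
With L{y'} = sY - y(0) = sY - 3: the LHS transforms to (s - 6)Y - (3).
The right side is L{sin(3*t)} = 3/(s^2 + 9).
So (s - 6)Y = 3/(s^2 + 9) + (3).
Divide through and combine into a single rational function.

Y(s) = (3*s^2 + 30)/(s^3 - 6*s^2 + 9*s - 54)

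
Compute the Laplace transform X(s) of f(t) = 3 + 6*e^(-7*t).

X(s) = 6/(s + 7) + 3/s

The transform is linear, so treat each term independently.
(6)·[L{e^(-7t)} = 1/(s + 7)]; L{3} = 3/s.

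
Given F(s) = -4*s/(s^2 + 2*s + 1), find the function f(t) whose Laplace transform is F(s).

f(t) = 4*t*exp(-t) - 4*exp(-t)

Factor the denominator: s^2 + 2*s + 1 = (s + 1)^2.
Partial fraction decomposition gives [-4/(s + 1)] + [4/(s + 1)^2].
Invert each term: -4/(s + 1) ↔ -4e^(-t); 4/(s + 1)^2 ↔ 4t·e^(-t).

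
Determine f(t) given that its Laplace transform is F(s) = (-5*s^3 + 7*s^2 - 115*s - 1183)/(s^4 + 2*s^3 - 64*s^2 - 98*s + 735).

Factor the denominator: s^4 + 2*s^3 - 64*s^2 - 98*s + 735 = (s - 7)*(s - 3)*(s + 5)*(s + 7).
Partial fraction decomposition gives [-5/(s - 7)] + [5/(s - 3)] + [-6/(s + 7)] + [1/(s + 5)].
Invert each term: -5/(s - 7) ↔ -5e^(7t); 5/(s - 3) ↔ 5e^(3t); -6/(s + 7) ↔ -6e^(-7t); 1/(s + 5) ↔ e^(-5t).

f(t) = -5*exp(7*t) + 5*exp(3*t) + exp(-5*t) - 6*exp(-7*t)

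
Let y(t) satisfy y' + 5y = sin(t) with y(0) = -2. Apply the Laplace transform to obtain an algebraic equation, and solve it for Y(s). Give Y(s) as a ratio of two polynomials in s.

Y(s) = (-2*s^2 - 1)/(s^3 + 5*s^2 + s + 5)

Transform both sides with L{·}.
Using L{y'} = sY - y(0) = sY - (-2), the left side becomes (s + 5)Y - (-2).
The right side is L{sin(t)} = 1/(s^2 + 1).
So (s + 5)Y = 1/(s^2 + 1) + (-2).
Divide through and combine into a single rational function.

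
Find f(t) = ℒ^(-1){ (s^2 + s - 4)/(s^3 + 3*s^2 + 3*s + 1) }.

Factor the denominator: s^3 + 3*s^2 + 3*s + 1 = (s + 1)^3.
Partial fraction decomposition gives [1/(s + 1)] + [-1/(s + 1)^2] + [-4/(s + 1)^3].
Invert each term: 1/(s + 1) ↔ e^(-t); -1/(s + 1)^2 ↔ -t·e^(-t); -4/(s + 1)^3 ↔ (-2)t^2·e^(-t).

f(t) = -2*t^2*exp(-t) - t*exp(-t) + exp(-t)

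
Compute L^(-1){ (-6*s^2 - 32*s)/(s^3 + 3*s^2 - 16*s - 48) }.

Factor the denominator: s^3 + 3*s^2 - 16*s - 48 = (s - 4)*(s + 3)*(s + 4).
Partial fraction decomposition gives [-6/(s + 3)] + [4/(s + 4)] + [-4/(s - 4)].
Invert each term: -6/(s + 3) ↔ -6e^(-3t); 4/(s + 4) ↔ 4e^(-4t); -4/(s - 4) ↔ -4e^(4t).

-4*exp(4*t) - 6*exp(-3*t) + 4*exp(-4*t)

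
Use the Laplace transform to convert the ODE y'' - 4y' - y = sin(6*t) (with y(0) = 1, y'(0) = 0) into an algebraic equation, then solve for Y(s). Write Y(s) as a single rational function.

Y(s) = (s^3 - 4*s^2 + 36*s - 138)/(s^4 - 4*s^3 + 35*s^2 - 144*s - 36)

Apply the Laplace transform to the equation.
With L{y''} = s^2 Y - s·y(0) - y'(0) and L{y'} = sY - y(0), with y(0) = 1, y'(0) = 0: the LHS transforms to (s^2 - 4*s - 1)Y - (s - 4).
The right side is L{sin(6*t)} = 6/(s^2 + 36).
So (s^2 - 4*s - 1)Y = 6/(s^2 + 36) + (s - 4).
Isolate Y and clear denominators.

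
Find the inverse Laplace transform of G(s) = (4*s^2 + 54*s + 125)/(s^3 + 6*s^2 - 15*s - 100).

5*t*exp(-5*t) + 5*exp(4*t) - exp(-5*t)

Factor the denominator: s^3 + 6*s^2 - 15*s - 100 = (s - 4)*(s + 5)^2.
Partial fraction decomposition gives [-1/(s + 5)] + [5/(s + 5)^2] + [5/(s - 4)].
Invert each term: -1/(s + 5) ↔ -e^(-5t); 5/(s + 5)^2 ↔ 5t·e^(-5t); 5/(s - 4) ↔ 5e^(4t).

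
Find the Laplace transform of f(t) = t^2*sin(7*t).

14*(3*s^2 - 49)/(s^2 + 49)^3

L{sin(7t)} = 7/(s^2 + 49).
Then apply L{t^2·g(t)} = (-1)^2 d^2/ds^2[H(s)] with H(s) = 7/(s^2 + 49):
differentiating 2 times and applying the sign gives 14*(3*s^2 - 49)/(s^2 + 49)^3.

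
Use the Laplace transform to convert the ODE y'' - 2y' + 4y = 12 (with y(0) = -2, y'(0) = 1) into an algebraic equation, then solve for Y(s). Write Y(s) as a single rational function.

Take the Laplace transform of both sides.
The derivative rules (L{y''} = s^2 Y - s·y(0) - y'(0) and L{y'} = sY - y(0), with y(0) = -2, y'(0) = 1) turn the left side into (s^2 - 2*s + 4)Y - (-2*s + 5).
The right side is L{12} = 12/s.
So (s^2 - 2*s + 4)Y = 12/s + (-2*s + 5).
Isolate Y and clear denominators.

Y(s) = (-2*s^2 + 5*s + 12)/(s^3 - 2*s^2 + 4*s)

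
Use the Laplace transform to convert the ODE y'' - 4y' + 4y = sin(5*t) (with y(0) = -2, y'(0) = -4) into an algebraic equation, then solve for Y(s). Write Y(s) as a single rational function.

Laplace-transform each side.
The derivative rules (L{y''} = s^2 Y - s·y(0) - y'(0) and L{y'} = sY - y(0), with y(0) = -2, y'(0) = -4) turn the left side into (s^2 - 4*s + 4)Y - (-2*s + 4).
The right side is L{sin(5*t)} = 5/(s^2 + 25).
So (s^2 - 4*s + 4)Y = 5/(s^2 + 25) + (-2*s + 4).
Divide through and combine into a single rational function.

Y(s) = (-2*s^3 + 4*s^2 - 50*s + 105)/(s^4 - 4*s^3 + 29*s^2 - 100*s + 100)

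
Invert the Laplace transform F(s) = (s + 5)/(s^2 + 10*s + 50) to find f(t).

Rewrite the denominator: s^2 + 10*s + 50 = (s + 5)^2 + 25.
The form in (s + 5) signals a first-shifting-theorem factor e^(-5t).
Since L{cos(5t)} = s/(s^2 + 25), the inverse is e^(-5*t)*cos(5*t).

f(t) = exp(-5*t)*cos(5*t)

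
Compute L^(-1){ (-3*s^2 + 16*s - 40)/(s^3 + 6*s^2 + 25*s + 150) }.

2*sin(5*t) + cos(5*t) - 4*exp(-6*t)

Factor the denominator: s^3 + 6*s^2 + 25*s + 150 = (s + 6)*(s^2 + 25).
Partial fraction decomposition gives [-4/(s + 6)] + [s/(s^2 + 25)] + [10/(s^2 + 25)].
Invert each term: -4/(s + 6) ↔ -4e^(-6t); 1·s/(s^2 + 25) ↔ cos(5t); 2·5/(s^2 + 25) ↔ 2sin(5t).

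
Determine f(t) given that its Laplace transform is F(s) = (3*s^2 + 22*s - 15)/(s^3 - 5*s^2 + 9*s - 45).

f(t) = 5*exp(5*t) + 4*sin(3*t) - 2*cos(3*t)

Factor the denominator: s^3 - 5*s^2 + 9*s - 45 = (s - 5)*(s^2 + 9).
Partial fraction decomposition gives [5/(s - 5)] + [-2*s/(s^2 + 9)] + [12/(s^2 + 9)].
Invert each term: 5/(s - 5) ↔ 5e^(5t); -2·s/(s^2 + 9) ↔ -2cos(3t); 4·3/(s^2 + 9) ↔ 4sin(3t).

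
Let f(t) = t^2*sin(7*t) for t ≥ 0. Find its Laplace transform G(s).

L{sin(7t)} = 7/(s^2 + 49).
Then apply L{t^2·g(t)} = (-1)^2 d^2/ds^2[H(s)] with H(s) = 7/(s^2 + 49):
differentiating 2 times and applying the sign gives 14*(3*s^2 - 49)/(s^2 + 49)^3.

G(s) = 14*(3*s^2 - 49)/(s^2 + 49)^3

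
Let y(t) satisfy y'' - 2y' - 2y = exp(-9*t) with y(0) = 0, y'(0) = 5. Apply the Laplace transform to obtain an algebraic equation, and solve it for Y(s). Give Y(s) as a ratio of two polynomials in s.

Apply the Laplace transform to the equation.
The derivative rules (L{y''} = s^2 Y - s·y(0) - y'(0) and L{y'} = sY - y(0), with y(0) = 0, y'(0) = 5) turn the left side into (s^2 - 2*s - 2)Y - (5).
The right side is L{exp(-9*t)} = 1/(s + 9).
So (s^2 - 2*s - 2)Y = 1/(s + 9) + (5).
Isolate Y and clear denominators.

Y(s) = (5*s + 46)/(s^3 + 7*s^2 - 20*s - 18)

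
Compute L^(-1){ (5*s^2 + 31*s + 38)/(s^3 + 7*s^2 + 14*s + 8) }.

Factor the denominator: s^3 + 7*s^2 + 14*s + 8 = (s + 1)*(s + 2)*(s + 4).
Partial fraction decomposition gives [2/(s + 2)] + [-1/(s + 4)] + [4/(s + 1)].
Invert each term: 2/(s + 2) ↔ 2e^(-2t); -1/(s + 4) ↔ -e^(-4t); 4/(s + 1) ↔ 4e^(-t).

4*exp(-t) + 2*exp(-2*t) - exp(-4*t)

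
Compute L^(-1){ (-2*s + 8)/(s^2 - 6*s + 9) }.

Factor the denominator: s^2 - 6*s + 9 = (s - 3)^2.
Partial fraction decomposition gives [-2/(s - 3)] + [2/(s - 3)^2].
Invert each term: -2/(s - 3) ↔ -2e^(3t); 2/(s - 3)^2 ↔ 2t·e^(3t).

2*t*exp(3*t) - 2*exp(3*t)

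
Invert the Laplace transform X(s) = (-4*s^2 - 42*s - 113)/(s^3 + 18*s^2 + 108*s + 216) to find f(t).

Factor the denominator: s^3 + 18*s^2 + 108*s + 216 = (s + 6)^3.
Partial fraction decomposition gives [-4/(s + 6)] + [6/(s + 6)^2] + [-5/(s + 6)^3].
Invert each term: -4/(s + 6) ↔ -4e^(-6t); 6/(s + 6)^2 ↔ 6t·e^(-6t); -5/(s + 6)^3 ↔ (-5/2)t^2·e^(-6t).

f(t) = -5*t^2*exp(-6*t)/2 + 6*t*exp(-6*t) - 4*exp(-6*t)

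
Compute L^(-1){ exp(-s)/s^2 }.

Heaviside(t - 1)*(t - 1)

The factor e^(-s) signals a time shift by c = 1 (second shifting theorem).
L{t} = 1!/s^2 = 1/s^2, so L^-1{s^(-2)} = t.
Hence the inverse is u(t - 1) times that function evaluated at t - 1.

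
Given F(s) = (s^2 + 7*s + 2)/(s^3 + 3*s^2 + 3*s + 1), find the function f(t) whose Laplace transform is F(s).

f(t) = -2*t^2*exp(-t) + 5*t*exp(-t) + exp(-t)

Factor the denominator: s^3 + 3*s^2 + 3*s + 1 = (s + 1)^3.
Partial fraction decomposition gives [1/(s + 1)] + [5/(s + 1)^2] + [-4/(s + 1)^3].
Invert each term: 1/(s + 1) ↔ e^(-t); 5/(s + 1)^2 ↔ 5t·e^(-t); -4/(s + 1)^3 ↔ (-2)t^2·e^(-t).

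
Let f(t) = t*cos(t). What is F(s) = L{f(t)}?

F(s) = (s - 1)*(s + 1)/(s^2 + 1)^2

L{cos(t)} = s/(s^2 + 1).
Then apply L{t·g(t)} = -d/ds[G(s)] with G(s) = s/(s^2 + 1):
differentiating 1 time and applying the sign gives (s - 1)*(s + 1)/(s^2 + 1)^2.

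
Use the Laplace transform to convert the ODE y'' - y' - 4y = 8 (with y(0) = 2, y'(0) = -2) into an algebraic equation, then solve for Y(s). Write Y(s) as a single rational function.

Apply the Laplace transform to the equation.
The derivative rules (L{y''} = s^2 Y - s·y(0) - y'(0) and L{y'} = sY - y(0), with y(0) = 2, y'(0) = -2) turn the left side into (s^2 - s - 4)Y - (2*s - 4).
The right side is L{8} = 8/s.
So (s^2 - s - 4)Y = 8/s + (2*s - 4).
Divide through and combine into a single rational function.

Y(s) = (2*s^2 - 4*s + 8)/(s^3 - s^2 - 4*s)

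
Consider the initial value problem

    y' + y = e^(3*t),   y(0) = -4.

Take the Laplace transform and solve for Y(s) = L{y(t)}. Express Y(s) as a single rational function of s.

Y(s) = (-4*s + 13)/(s^2 - 2*s - 3)

Laplace-transform each side.
Using L{y'} = sY - y(0) = sY - (-4), the left side becomes (s + 1)Y - (-4).
The right side is L{e^(3*t)} = 1/(s - 3).
So (s + 1)Y = 1/(s - 3) + (-4).
Solve for Y(s) and write it as one ratio of polynomials.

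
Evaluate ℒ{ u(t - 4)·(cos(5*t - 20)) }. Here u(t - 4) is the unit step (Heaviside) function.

s*exp(-4*s)/(s^2 + 25)

By the second shifting theorem, L{u(t - c)·g(t - c)} = e^(-cs)·G(s) with c = 4 and G(s) = L{g(t)}.
L{cos(5t)} = s/(s^2 + 25).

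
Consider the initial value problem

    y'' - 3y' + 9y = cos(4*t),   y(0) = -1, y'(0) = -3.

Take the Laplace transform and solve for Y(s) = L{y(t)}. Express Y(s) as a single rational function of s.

Y(s) = (-s^3 - 15*s)/(s^4 - 3*s^3 + 25*s^2 - 48*s + 144)

Transform both sides with L{·}.
Using L{y''} = s^2 Y - s·y(0) - y'(0) and L{y'} = sY - y(0), with y(0) = -1, y'(0) = -3, the left side becomes (s^2 - 3*s + 9)Y - (-s).
The right side is L{cos(4*t)} = s/(s^2 + 16).
So (s^2 - 3*s + 9)Y = s/(s^2 + 16) + (-s).
Divide through and combine into a single rational function.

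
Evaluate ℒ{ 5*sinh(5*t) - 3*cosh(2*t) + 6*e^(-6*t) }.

-3*s/(s^2 - 4) + 25/(s^2 - 25) + 6/(s + 6)

The transform is linear, so treat each term independently.
(-3)·[L{cosh(2t)} = s/(s^2 - 4)]; (5)·[L{sinh(5t)} = 5/(s^2 - 25)]; (6)·[L{e^(-6t)} = 1/(s + 6)].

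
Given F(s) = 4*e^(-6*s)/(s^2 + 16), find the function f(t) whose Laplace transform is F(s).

f(t) = Heaviside(t - 6)*(sin(4*t - 24))

The factor e^(-6s) signals a time shift by c = 6 (second shifting theorem).
L{sin(4t)} = 4/(s^2 + 16), so L^-1{4/(s^2 + 16)} = sin(4*t).
Hence the inverse is u(t - 6) times that function evaluated at t - 6.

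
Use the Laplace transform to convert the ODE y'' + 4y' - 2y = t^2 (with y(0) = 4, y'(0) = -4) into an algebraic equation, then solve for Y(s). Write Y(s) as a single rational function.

Y(s) = (4*s^4 + 12*s^3 + 2)/(s^5 + 4*s^4 - 2*s^3)

Transform both sides with L{·}.
With L{y''} = s^2 Y - s·y(0) - y'(0) and L{y'} = sY - y(0), with y(0) = 4, y'(0) = -4: the LHS transforms to (s^2 + 4*s - 2)Y - (4*s + 12).
The right side is L{t^2} = 2/s^3.
So (s^2 + 4*s - 2)Y = 2/s^3 + (4*s + 12).
Divide through and combine into a single rational function.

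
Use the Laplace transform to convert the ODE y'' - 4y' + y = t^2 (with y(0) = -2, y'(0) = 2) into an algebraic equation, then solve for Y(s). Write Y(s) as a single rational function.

Apply the Laplace transform to the equation.
With L{y''} = s^2 Y - s·y(0) - y'(0) and L{y'} = sY - y(0), with y(0) = -2, y'(0) = 2: the LHS transforms to (s^2 - 4*s + 1)Y - (-2*s + 10).
The right side is L{t^2} = 2/s^3.
So (s^2 - 4*s + 1)Y = 2/s^3 + (-2*s + 10).
Solve for Y(s) and write it as one ratio of polynomials.

Y(s) = (-2*s^4 + 10*s^3 + 2)/(s^5 - 4*s^4 + s^3)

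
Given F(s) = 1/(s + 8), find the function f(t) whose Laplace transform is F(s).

Since L{e^(-8t)} = 1/(s + 8), the inverse is exp(-8*t).

f(t) = exp(-8*t)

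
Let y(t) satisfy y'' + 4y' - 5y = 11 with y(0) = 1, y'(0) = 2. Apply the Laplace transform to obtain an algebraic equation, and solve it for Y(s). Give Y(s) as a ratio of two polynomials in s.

Transform both sides with L{·}.
The derivative rules (L{y''} = s^2 Y - s·y(0) - y'(0) and L{y'} = sY - y(0), with y(0) = 1, y'(0) = 2) turn the left side into (s^2 + 4*s - 5)Y - (s + 6).
The right side is L{11} = 11/s.
So (s^2 + 4*s - 5)Y = 11/s + (s + 6).
Divide through and combine into a single rational function.

Y(s) = (s^2 + 6*s + 11)/(s^3 + 4*s^2 - 5*s)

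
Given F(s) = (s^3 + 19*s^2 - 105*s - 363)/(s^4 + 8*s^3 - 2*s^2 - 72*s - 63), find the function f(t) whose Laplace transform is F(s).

Factor the denominator: s^4 + 8*s^3 - 2*s^2 - 72*s - 63 = (s - 3)*(s + 1)*(s + 3)*(s + 7).
Partial fraction decomposition gives [2/(s + 3)] + [-4/(s + 7)] + [5/(s + 1)] + [-2/(s - 3)].
Invert each term: 2/(s + 3) ↔ 2e^(-3t); -4/(s + 7) ↔ -4e^(-7t); 5/(s + 1) ↔ 5e^(-t); -2/(s - 3) ↔ -2e^(3t).

f(t) = -2*exp(3*t) + 5*exp(-t) + 2*exp(-3*t) - 4*exp(-7*t)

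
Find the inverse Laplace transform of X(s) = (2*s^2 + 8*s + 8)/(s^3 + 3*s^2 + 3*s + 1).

Factor the denominator: s^3 + 3*s^2 + 3*s + 1 = (s + 1)^3.
Partial fraction decomposition gives [2/(s + 1)] + [4/(s + 1)^2] + [2/(s + 1)^3].
Invert each term: 2/(s + 1) ↔ 2e^(-t); 4/(s + 1)^2 ↔ 4t·e^(-t); 2/(s + 1)^3 ↔ (1)t^2·e^(-t).

t^2*exp(-t) + 4*t*exp(-t) + 2*exp(-t)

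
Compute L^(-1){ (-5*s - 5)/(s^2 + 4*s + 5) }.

5*exp(-2*t)*sin(t) - 5*exp(-2*t)*cos(t)

Complete the square in the denominator: s^2 + 4*s + 5 = (s + 2)^2 + 1^2.
Split the numerator to match: -5*s - 5 = -5·(s + 2) + 5·1.
Invert each term: -5·(s + 2)/((s + 2)^2 + 1) ↔ -5e^(-2t)cos(t); 5·1/((s + 2)^2 + 1) ↔ 5e^(-2t)sin(t).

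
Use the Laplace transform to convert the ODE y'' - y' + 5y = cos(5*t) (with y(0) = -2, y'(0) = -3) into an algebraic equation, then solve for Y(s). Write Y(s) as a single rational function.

Y(s) = (-2*s^3 - s^2 - 49*s - 25)/(s^4 - s^3 + 30*s^2 - 25*s + 125)

Apply the Laplace transform to the equation.
The derivative rules (L{y''} = s^2 Y - s·y(0) - y'(0) and L{y'} = sY - y(0), with y(0) = -2, y'(0) = -3) turn the left side into (s^2 - s + 5)Y - (-2*s - 1).
The right side is L{cos(5*t)} = s/(s^2 + 25).
So (s^2 - s + 5)Y = s/(s^2 + 25) + (-2*s - 1).
Solve for Y(s) and write it as one ratio of polynomials.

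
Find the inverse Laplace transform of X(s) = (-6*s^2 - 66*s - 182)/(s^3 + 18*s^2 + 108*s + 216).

Factor the denominator: s^3 + 18*s^2 + 108*s + 216 = (s + 6)^3.
Partial fraction decomposition gives [-6/(s + 6)] + [6/(s + 6)^2] + [-2/(s + 6)^3].
Invert each term: -6/(s + 6) ↔ -6e^(-6t); 6/(s + 6)^2 ↔ 6t·e^(-6t); -2/(s + 6)^3 ↔ (-1)t^2·e^(-6t).

-t^2*exp(-6*t) + 6*t*exp(-6*t) - 6*exp(-6*t)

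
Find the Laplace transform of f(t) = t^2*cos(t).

L{cos(t)} = s/(s^2 + 1).
Then apply L{t^2·g(t)} = (-1)^2 d^2/ds^2[H(s)] with H(s) = s/(s^2 + 1):
differentiating 2 times and applying the sign gives 2*s*(s^2 - 3)/(s^2 + 1)^3.

2*s*(s^2 - 3)/(s^2 + 1)^3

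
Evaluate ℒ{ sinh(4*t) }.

4/(s^2 - 16)

L{sinh(4t)} = 4/(s^2 - 16).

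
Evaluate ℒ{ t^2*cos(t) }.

2*s*(s^2 - 3)/(s^2 + 1)^3

L{cos(t)} = s/(s^2 + 1).
Then apply L{t^2·g(t)} = (-1)^2 d^2/ds^2[G(s)] with G(s) = s/(s^2 + 1):
differentiating 2 times and applying the sign gives 2*s*(s^2 - 3)/(s^2 + 1)^3.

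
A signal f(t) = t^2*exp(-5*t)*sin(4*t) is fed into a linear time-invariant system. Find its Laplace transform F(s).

F(s) = 8*(3*s^2 + 30*s + 59)/(s^2 + 10*s + 41)^3

L{sin(4t)} = 4/(s^2 + 16).
Multiplying by e^(-5t) shifts s → s + 5, so L{exp(-5*t)*sin(4*t)} = 4/((s + 5)^2 + 16).
Then apply L{t^2·g(t)} = (-1)^2 d^2/ds^2[G(s)] with G(s) = 4/((s + 5)^2 + 16):
differentiating 2 times and applying the sign gives 8*(3*s^2 + 30*s + 59)/(s^2 + 10*s + 41)^3.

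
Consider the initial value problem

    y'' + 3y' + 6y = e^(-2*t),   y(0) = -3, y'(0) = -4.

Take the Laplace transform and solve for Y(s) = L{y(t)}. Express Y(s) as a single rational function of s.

Laplace-transform each side.
The derivative rules (L{y''} = s^2 Y - s·y(0) - y'(0) and L{y'} = sY - y(0), with y(0) = -3, y'(0) = -4) turn the left side into (s^2 + 3*s + 6)Y - (-3*s - 13).
The right side is L{e^(-2*t)} = 1/(s + 2).
So (s^2 + 3*s + 6)Y = 1/(s + 2) + (-3*s - 13).
Solve for Y(s) and write it as one ratio of polynomials.

Y(s) = (-3*s^2 - 19*s - 25)/(s^3 + 5*s^2 + 12*s + 12)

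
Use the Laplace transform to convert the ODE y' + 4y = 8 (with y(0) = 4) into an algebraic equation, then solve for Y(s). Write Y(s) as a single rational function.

Y(s) = (4*s + 8)/(s^2 + 4*s)

Take the Laplace transform of both sides.
Using L{y'} = sY - y(0) = sY - 4, the left side becomes (s + 4)Y - (4).
The right side is L{8} = 8/s.
So (s + 4)Y = 8/s + (4).
Solve for Y(s) and write it as one ratio of polynomials.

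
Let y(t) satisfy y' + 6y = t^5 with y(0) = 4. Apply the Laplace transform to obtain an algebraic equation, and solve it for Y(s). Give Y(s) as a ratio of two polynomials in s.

Transform both sides with L{·}.
With L{y'} = sY - y(0) = sY - 4: the LHS transforms to (s + 6)Y - (4).
The right side is L{t^5} = 120/s^6.
So (s + 6)Y = 120/s^6 + (4).
Isolate Y and clear denominators.

Y(s) = (4*s^6 + 120)/(s^7 + 6*s^6)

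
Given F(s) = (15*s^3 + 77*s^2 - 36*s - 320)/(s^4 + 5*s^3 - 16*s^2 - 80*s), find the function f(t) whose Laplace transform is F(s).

f(t) = 6*exp(4*t) + 4 + 3*exp(-4*t) + 2*exp(-5*t)

Factor the denominator: s^4 + 5*s^3 - 16*s^2 - 80*s = s*(s - 4)*(s + 4)*(s + 5).
Partial fraction decomposition gives [4/s] + [2/(s + 5)] + [6/(s - 4)] + [3/(s + 4)].
Invert each term: 4/(s - 0) ↔ 4e^(0t); 2/(s + 5) ↔ 2e^(-5t); 6/(s - 4) ↔ 6e^(4t); 3/(s + 4) ↔ 3e^(-4t).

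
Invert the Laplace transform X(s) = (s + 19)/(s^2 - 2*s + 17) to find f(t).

Complete the square in the denominator: s^2 - 2*s + 17 = (s - 1)^2 + 4^2.
Split the numerator to match: s + 19 = 1·(s - 1) + 5·4.
Invert each term: 1·(s - 1)/((s - 1)^2 + 16) ↔ e^(t)cos(4t); 5·4/((s - 1)^2 + 16) ↔ 5e^(t)sin(4t).

f(t) = 5*exp(t)*sin(4*t) + exp(t)*cos(4*t)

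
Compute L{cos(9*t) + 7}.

s/(s^2 + 81) + 7/s

Apply the Laplace transform termwise.
L{cos(9t)} = s/(s^2 + 81); L{7} = 7/s.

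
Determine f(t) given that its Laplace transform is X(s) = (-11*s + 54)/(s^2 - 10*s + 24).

f(t) = -6*exp(6*t) - 5*exp(4*t)

Factor the denominator: s^2 - 10*s + 24 = (s - 6)*(s - 4).
Partial fraction decomposition gives [-5/(s - 4)] + [-6/(s - 6)].
Invert each term: -5/(s - 4) ↔ -5e^(4t); -6/(s - 6) ↔ -6e^(6t).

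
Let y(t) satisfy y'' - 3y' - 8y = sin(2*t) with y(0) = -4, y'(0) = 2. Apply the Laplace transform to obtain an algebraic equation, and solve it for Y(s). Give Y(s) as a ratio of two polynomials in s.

Y(s) = (-4*s^3 + 14*s^2 - 16*s + 58)/(s^4 - 3*s^3 - 4*s^2 - 12*s - 32)

Transform both sides with L{·}.
With L{y''} = s^2 Y - s·y(0) - y'(0) and L{y'} = sY - y(0), with y(0) = -4, y'(0) = 2: the LHS transforms to (s^2 - 3*s - 8)Y - (-4*s + 14).
The right side is L{sin(2*t)} = 2/(s^2 + 4).
So (s^2 - 3*s - 8)Y = 2/(s^2 + 4) + (-4*s + 14).
Divide through and combine into a single rational function.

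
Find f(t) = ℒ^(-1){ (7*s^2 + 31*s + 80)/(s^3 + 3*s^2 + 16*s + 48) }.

Factor the denominator: s^3 + 3*s^2 + 16*s + 48 = (s + 3)*(s^2 + 16).
Partial fraction decomposition gives [2/(s + 3)] + [5*s/(s^2 + 16)] + [16/(s^2 + 16)].
Invert each term: 2/(s + 3) ↔ 2e^(-3t); 5·s/(s^2 + 16) ↔ 5cos(4t); 4·4/(s^2 + 16) ↔ 4sin(4t).

f(t) = 4*sin(4*t) + 5*cos(4*t) + 2*exp(-3*t)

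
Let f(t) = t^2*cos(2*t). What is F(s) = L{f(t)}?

F(s) = 2*s*(s^2 - 12)/(s^2 + 4)^3

L{cos(2t)} = s/(s^2 + 4).
Then apply L{t^2·g(t)} = (-1)^2 d^2/ds^2[G(s)] with G(s) = s/(s^2 + 4):
differentiating 2 times and applying the sign gives 2*s*(s^2 - 12)/(s^2 + 4)^3.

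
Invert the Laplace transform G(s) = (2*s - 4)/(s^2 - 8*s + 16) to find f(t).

f(t) = 4*t*exp(4*t) + 2*exp(4*t)

Factor the denominator: s^2 - 8*s + 16 = (s - 4)^2.
Partial fraction decomposition gives [2/(s - 4)] + [4/(s - 4)^2].
Invert each term: 2/(s - 4) ↔ 2e^(4t); 4/(s - 4)^2 ↔ 4t·e^(4t).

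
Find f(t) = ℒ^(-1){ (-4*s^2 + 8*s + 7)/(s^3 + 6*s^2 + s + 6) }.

Factor the denominator: s^3 + 6*s^2 + s + 6 = (s + 6)*(s^2 + 1).
Partial fraction decomposition gives [-5/(s + 6)] + [s/(s^2 + 1)] + [2/(s^2 + 1)].
Invert each term: -5/(s + 6) ↔ -5e^(-6t); 1·s/(s^2 + 1) ↔ cos(t); 2·1/(s^2 + 1) ↔ 2sin(t).

f(t) = 2*sin(t) + cos(t) - 5*exp(-6*t)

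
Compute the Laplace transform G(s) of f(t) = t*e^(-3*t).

L{e^(-3t)} = 1/(s + 3).
Then apply L{t·g(t)} = -d/ds[H(s)] with H(s) = 1/(s + 3):
differentiating 1 time and applying the sign gives (s + 3)^(-2).

G(s) = (s + 3)^(-2)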